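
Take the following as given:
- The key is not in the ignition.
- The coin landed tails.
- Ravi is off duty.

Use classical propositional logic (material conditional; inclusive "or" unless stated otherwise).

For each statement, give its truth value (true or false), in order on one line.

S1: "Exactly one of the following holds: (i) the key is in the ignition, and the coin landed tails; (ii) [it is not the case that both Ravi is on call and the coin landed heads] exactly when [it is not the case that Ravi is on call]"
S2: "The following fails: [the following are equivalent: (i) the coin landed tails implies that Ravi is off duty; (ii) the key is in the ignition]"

S1 True / S2 True

Let U = "the key is in the ignition" (F), N = "the coin landed heads" (F), D = "Ravi is on call" (F).

S1: Parsed as (U ∧ ¬N) ⊕ ((D ↑ N) ↔ ¬D)

¬N = ¬F = T
U ∧ ¬N = F ∧ T = F
D ↑ N = F ↑ F = T
¬D = ¬F = T
(D ↑ N) ↔ ¬D = T ↔ T = T
(U ∧ ¬N) ⊕ ((D ↑ N) ↔ ¬D) = F ⊕ T = T
Thus S1 is true.

S2: Parsed as ¬((¬N → ¬D) ↔ U)

¬N = ¬F = T
¬D = ¬F = T
¬N → ¬D = T → T = T
(¬N → ¬D) ↔ U = T ↔ F = F
¬((¬N → ¬D) ↔ U) = ¬F = T
So S2 is true.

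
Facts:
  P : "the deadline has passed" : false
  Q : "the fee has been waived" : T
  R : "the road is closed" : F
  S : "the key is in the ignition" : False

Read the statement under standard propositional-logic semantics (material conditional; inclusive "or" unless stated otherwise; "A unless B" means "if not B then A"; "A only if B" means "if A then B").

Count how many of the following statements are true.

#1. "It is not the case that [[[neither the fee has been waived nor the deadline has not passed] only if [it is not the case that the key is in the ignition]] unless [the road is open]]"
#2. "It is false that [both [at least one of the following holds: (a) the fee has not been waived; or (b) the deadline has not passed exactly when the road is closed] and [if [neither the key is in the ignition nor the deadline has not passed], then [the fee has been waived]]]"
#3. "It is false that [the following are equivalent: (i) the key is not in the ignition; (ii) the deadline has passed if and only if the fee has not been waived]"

#1: Formalization: ¬(((Q ↓ ¬P) → ¬S) ∨ ¬R)

¬P = ¬F = T
Q ↓ ¬P = T ↓ T = F
¬S = ¬F = T
(Q ↓ ¬P) → ¬S = F → T = T
¬R = ¬F = T
((Q ↓ ¬P) → ¬S) ∨ ¬R = T ∨ T = T
¬(((Q ↓ ¬P) → ¬S) ∨ ¬R) = ¬T = F
Hence #1 is false.

#2: Formalization: ¬((¬Q ∨ (¬P ↔ R)) ∧ ((S ↓ ¬P) → Q))

¬Q = ¬T = F
¬P = ¬F = T
¬P ↔ R = T ↔ F = F
¬Q ∨ (¬P ↔ R) = F ∨ F = F
¬P = ¬F = T
S ↓ ¬P = F ↓ T = F
(S ↓ ¬P) → Q = F → T = T
(¬Q ∨ (¬P ↔ R)) ∧ ((S ↓ ¬P) → Q) = F ∧ T = F
¬((¬Q ∨ (¬P ↔ R)) ∧ ((S ↓ ¬P) → Q)) = ¬F = T
Hence #2 is true.

#3: Formalization: ¬(¬S ↔ (P ↔ ¬Q))

¬S = ¬F = T
¬Q = ¬T = F
P ↔ ¬Q = F ↔ F = T
¬S ↔ (P ↔ ¬Q) = T ↔ T = T
¬(¬S ↔ (P ↔ ¬Q)) = ¬T = F
Thus #3 is false.

Count: 1.

1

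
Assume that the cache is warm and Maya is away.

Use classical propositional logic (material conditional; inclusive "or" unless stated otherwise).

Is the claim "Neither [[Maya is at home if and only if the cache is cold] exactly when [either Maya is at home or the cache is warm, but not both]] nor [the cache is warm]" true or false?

False.

Let K = "Maya is at home" (False), V = "the cache is warm" (True).
Formalization: ((K iff not V) iff (K xor V)) nor V

not V = not True = False
K iff not V = False iff False = True
K xor V = False xor True = True
(K iff not V) iff (K xor V) = True iff True = True
((K iff not V) iff (K xor V)) nor V = True nor True = False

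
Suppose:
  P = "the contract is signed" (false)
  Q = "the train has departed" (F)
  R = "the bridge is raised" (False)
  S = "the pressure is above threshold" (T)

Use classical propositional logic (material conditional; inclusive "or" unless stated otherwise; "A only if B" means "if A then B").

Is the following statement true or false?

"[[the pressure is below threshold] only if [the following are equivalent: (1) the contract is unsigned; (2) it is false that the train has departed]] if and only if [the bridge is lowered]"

Values: S=T, P=F, Q=F, R=F.
In symbols: (~S -> (~P <-> ~Q)) <-> ~R

~S = ~T = F
~P = ~F = T
~Q = ~F = T
~P <-> ~Q = T <-> T = T
~S -> (~P <-> ~Q) = F -> T = T
~R = ~F = T
(~S -> (~P <-> ~Q)) <-> ~R = T <-> T = T

True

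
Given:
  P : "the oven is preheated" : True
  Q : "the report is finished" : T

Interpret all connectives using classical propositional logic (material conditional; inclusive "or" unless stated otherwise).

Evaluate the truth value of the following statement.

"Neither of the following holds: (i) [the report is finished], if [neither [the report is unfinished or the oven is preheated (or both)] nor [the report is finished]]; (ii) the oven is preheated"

This is (((~Q | P) nor Q) -> Q) nor P.

~Q = ~T = F
~Q | P = F | T = T
(~Q | P) nor Q = T nor T = F
((~Q | P) nor Q) -> Q = F -> T = T
(((~Q | P) nor Q) -> Q) nor P = T nor T = F

false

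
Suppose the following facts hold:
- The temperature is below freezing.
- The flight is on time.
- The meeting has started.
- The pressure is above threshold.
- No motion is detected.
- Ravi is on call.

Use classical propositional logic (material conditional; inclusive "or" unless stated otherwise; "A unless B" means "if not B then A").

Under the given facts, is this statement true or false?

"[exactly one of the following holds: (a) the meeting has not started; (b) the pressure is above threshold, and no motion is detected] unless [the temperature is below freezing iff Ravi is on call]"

The statement is true.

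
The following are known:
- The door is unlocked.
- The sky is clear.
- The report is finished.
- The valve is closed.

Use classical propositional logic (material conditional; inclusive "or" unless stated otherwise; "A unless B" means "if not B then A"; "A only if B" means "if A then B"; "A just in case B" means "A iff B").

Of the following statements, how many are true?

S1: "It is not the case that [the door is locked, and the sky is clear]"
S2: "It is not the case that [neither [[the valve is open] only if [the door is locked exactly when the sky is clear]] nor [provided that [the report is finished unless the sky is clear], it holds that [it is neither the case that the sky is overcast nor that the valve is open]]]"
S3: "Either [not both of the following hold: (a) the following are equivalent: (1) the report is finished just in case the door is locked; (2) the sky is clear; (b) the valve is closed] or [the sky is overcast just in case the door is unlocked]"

Let R = "the door is locked" (False), V = "the sky is overcast" (False), S = "the valve is open" (False), P = "the report is finished" (True).

S1: Formalization: not (R and not V)

not V = not False = True
R and not V = False and True = False
not (R and not V) = not False = True
Hence S1 is true.

S2: This is not ((S -> (R iff not V)) nor ((P or not V) -> (V nor S))).

not V = not False = True
R iff not V = False iff True = False
S -> (R iff not V) = False -> False = True
not V = not False = True
P or not V = True or True = True
V nor S = False nor False = True
(P or not V) -> (V nor S) = True -> True = True
(S -> (R iff not V)) nor ((P or not V) -> (V nor S)) = True nor True = False
not ((S -> (R iff not V)) nor ((P or not V) -> (V nor S))) = not False = True
Hence S2 is true.

S3: In symbols: (((P iff R) iff not V) nand not S) or (V iff not R)

P iff R = True iff False = False
not V = not False = True
(P iff R) iff not V = False iff True = False
not S = not False = True
((P iff R) iff not V) nand not S = False nand True = True
not R = not False = True
V iff not R = False iff True = False
(((P iff R) iff not V) nand not S) or (V iff not R) = True or False = True
Thus S3 is true.

True statements: 3 (S1, S2, S3).

3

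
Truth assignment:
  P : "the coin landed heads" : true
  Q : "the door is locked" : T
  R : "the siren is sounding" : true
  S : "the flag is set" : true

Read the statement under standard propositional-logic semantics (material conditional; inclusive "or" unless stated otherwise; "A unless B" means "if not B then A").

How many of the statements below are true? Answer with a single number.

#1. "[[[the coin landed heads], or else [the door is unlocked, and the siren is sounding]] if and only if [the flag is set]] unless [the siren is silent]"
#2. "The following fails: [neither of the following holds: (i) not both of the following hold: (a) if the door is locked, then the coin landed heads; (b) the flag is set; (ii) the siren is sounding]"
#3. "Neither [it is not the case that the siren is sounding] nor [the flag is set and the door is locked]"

#1: Parsed as ((P ∨ (¬Q ∧ R)) ↔ S) ∨ ¬R

¬Q = ¬T = F
¬Q ∧ R = F ∧ T = F
P ∨ (¬Q ∧ R) = T ∨ F = T
(P ∨ (¬Q ∧ R)) ↔ S = T ↔ T = T
¬R = ¬T = F
((P ∨ (¬Q ∧ R)) ↔ S) ∨ ¬R = T ∨ F = T
So #1 is true.

#2: In symbols: ¬(((Q → P) ↑ S) ↓ R)

Q → P = T → T = T
(Q → P) ↑ S = T ↑ T = F
((Q → P) ↑ S) ↓ R = F ↓ T = F
¬(((Q → P) ↑ S) ↓ R) = ¬F = T
Hence #2 is true.

#3: In symbols: ¬R ↓ (S ∧ Q)

¬R = ¬T = F
S ∧ Q = T ∧ T = T
¬R ↓ (S ∧ Q) = F ↓ T = F
Hence #3 is false.

True statements: 2 (#1, #2).

2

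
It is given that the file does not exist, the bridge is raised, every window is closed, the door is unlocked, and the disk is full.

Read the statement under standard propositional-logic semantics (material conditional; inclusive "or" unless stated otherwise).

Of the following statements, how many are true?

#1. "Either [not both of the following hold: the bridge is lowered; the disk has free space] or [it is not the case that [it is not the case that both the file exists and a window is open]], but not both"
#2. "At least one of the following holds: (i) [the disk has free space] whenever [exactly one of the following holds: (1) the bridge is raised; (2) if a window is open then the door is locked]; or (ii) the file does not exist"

Let G = "the bridge is raised" (T), Q = "the disk is full" (T), W = "the file exists" (F), U = "a window is open" (F), L = "the door is locked" (F).

#1: This is (¬G ↑ ¬Q) ⊕ ¬(W ↑ U).

¬G = ¬T = F
¬Q = ¬T = F
¬G ↑ ¬Q = F ↑ F = T
W ↑ U = F ↑ F = T
¬(W ↑ U) = ¬T = F
(¬G ↑ ¬Q) ⊕ ¬(W ↑ U) = T ⊕ F = T
Hence #1 is true.

#2: In symbols: ((G ⊕ (U → L)) → ¬Q) ∨ ¬W

U → L = F → F = T
G ⊕ (U → L) = T ⊕ T = F
¬Q = ¬T = F
(G ⊕ (U → L)) → ¬Q = F → F = T
¬W = ¬F = T
((G ⊕ (U → L)) → ¬Q) ∨ ¬W = T ∨ T = T
Thus #2 is true.

True statements: 2 (#1, #2).

2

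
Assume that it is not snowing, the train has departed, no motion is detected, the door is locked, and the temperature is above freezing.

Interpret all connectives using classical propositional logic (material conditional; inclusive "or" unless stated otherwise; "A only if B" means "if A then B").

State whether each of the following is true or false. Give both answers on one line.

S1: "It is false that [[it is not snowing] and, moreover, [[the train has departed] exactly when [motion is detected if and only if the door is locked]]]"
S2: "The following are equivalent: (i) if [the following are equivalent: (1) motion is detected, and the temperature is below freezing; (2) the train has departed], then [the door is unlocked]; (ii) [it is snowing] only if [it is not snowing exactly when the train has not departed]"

S1 T, S2 T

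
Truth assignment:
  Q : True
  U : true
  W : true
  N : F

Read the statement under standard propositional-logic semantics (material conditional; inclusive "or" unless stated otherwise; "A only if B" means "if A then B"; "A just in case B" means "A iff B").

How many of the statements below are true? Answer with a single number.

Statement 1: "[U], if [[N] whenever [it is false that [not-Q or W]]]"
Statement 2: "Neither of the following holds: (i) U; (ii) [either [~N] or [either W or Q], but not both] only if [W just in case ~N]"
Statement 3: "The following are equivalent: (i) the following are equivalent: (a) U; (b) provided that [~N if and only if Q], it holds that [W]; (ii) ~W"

1

Statement 1: Parsed as (¬(¬Q ∨ W) → N) → U

¬Q = ¬T = F
¬Q ∨ W = F ∨ T = T
¬(¬Q ∨ W) = ¬T = F
¬(¬Q ∨ W) → N = F → F = T
(¬(¬Q ∨ W) → N) → U = T → T = T
So Statement 1 is true.

Statement 2: Formalization: U ↓ ((¬N ⊕ (W ∨ Q)) → (W ↔ ¬N))

¬N = ¬F = T
W ∨ Q = T ∨ T = T
¬N ⊕ (W ∨ Q) = T ⊕ T = F
¬N = ¬F = T
W ↔ ¬N = T ↔ T = T
(¬N ⊕ (W ∨ Q)) → (W ↔ ¬N) = F → T = T
U ↓ ((¬N ⊕ (W ∨ Q)) → (W ↔ ¬N)) = T ↓ T = F
Thus Statement 2 is false.

Statement 3: This is (U ↔ ((¬N ↔ Q) → W)) ↔ ¬W.

¬N = ¬F = T
¬N ↔ Q = T ↔ T = T
(¬N ↔ Q) → W = T → T = T
U ↔ ((¬N ↔ Q) → W) = T ↔ T = T
¬W = ¬T = F
(U ↔ ((¬N ↔ Q) → W)) ↔ ¬W = T ↔ F = F
Hence Statement 3 is false.

Count: 1.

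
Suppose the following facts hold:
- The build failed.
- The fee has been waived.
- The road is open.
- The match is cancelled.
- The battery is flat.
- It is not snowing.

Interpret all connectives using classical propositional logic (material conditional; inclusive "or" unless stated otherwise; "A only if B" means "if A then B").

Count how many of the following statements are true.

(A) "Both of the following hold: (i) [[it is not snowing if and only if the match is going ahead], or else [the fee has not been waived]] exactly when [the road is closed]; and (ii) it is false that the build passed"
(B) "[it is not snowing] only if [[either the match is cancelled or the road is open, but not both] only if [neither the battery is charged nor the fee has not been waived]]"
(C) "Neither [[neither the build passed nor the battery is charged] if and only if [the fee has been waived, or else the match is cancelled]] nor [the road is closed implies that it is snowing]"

2

Let K = "it is snowing" (False), V = "the match is cancelled" (True), Q = "the fee has been waived" (True), U = "the road is closed" (False), P = "the build passed" (False), D = "the battery is charged" (False).

(A): In symbols: (((not K iff not V) or not Q) iff U) and not P

not K = not False = True
not V = not True = False
not K iff not V = True iff False = False
not Q = not True = False
(not K iff not V) or not Q = False or False = False
((not K iff not V) or not Q) iff U = False iff False = True
not P = not False = True
(((not K iff not V) or not Q) iff U) and not P = True and True = True
Hence (A) is true.

(B): Parsed as not K -> ((V xor not U) -> (D nor not Q))

not K = not False = True
not U = not False = True
V xor not U = True xor True = False
not Q = not True = False
D nor not Q = False nor False = True
(V xor not U) -> (D nor not Q) = False -> True = True
not K -> ((V xor not U) -> (D nor not Q)) = True -> True = True
So (B) is true.

(C): Formalization: ((P nor D) iff (Q or V)) nor (U -> K)

P nor D = False nor False = True
Q or V = True or True = True
(P nor D) iff (Q or V) = True iff True = True
U -> K = False -> False = True
((P nor D) iff (Q or V)) nor (U -> K) = True nor True = False
Hence (C) is false.

True statements: 2 ((A), (B)).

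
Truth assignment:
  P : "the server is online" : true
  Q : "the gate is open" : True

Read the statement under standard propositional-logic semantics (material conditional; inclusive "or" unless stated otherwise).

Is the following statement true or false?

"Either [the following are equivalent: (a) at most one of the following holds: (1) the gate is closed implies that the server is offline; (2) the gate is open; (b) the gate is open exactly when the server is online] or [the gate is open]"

Values: Q=T, P=T.
This is (((¬Q → ¬P) ↑ Q) ↔ (Q ↔ P)) ∨ Q.

¬Q = ¬T = F
¬P = ¬T = F
¬Q → ¬P = F → F = T
(¬Q → ¬P) ↑ Q = T ↑ T = F
Q ↔ P = T ↔ T = T
((¬Q → ¬P) ↑ Q) ↔ (Q ↔ P) = F ↔ T = F
(((¬Q → ¬P) ↑ Q) ↔ (Q ↔ P)) ∨ Q = F ∨ T = T

True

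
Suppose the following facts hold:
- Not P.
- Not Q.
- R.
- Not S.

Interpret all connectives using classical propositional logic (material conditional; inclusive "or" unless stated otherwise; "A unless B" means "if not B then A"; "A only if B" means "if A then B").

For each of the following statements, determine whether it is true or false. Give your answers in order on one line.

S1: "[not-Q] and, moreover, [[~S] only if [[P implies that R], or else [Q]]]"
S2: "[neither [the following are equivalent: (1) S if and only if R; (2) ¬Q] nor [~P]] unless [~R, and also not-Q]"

S1: In symbols: ~Q & (~S -> ((P -> R) | Q))

~Q = ~F = T
~S = ~F = T
P -> R = F -> T = T
(P -> R) | Q = T | F = T
~S -> ((P -> R) | Q) = T -> T = T
~Q & (~S -> ((P -> R) | Q)) = T & T = T
So S1 is true.

S2: This is (((S <-> R) <-> ~Q) nor ~P) | (~R & ~Q).

S <-> R = F <-> T = F
~Q = ~F = T
(S <-> R) <-> ~Q = F <-> T = F
~P = ~F = T
((S <-> R) <-> ~Q) nor ~P = F nor T = F
~R = ~T = F
~Q = ~F = T
~R & ~Q = F & T = F
(((S <-> R) <-> ~Q) nor ~P) | (~R & ~Q) = F | F = F
Thus S2 is false.

S1 True, S2 False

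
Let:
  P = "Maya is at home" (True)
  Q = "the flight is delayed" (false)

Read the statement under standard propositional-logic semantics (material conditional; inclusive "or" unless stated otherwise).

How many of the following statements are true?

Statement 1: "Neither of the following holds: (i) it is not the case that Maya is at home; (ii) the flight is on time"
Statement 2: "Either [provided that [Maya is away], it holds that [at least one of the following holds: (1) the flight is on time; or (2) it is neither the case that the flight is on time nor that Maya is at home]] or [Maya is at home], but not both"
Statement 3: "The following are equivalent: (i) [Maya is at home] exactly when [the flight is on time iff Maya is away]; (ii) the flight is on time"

0

Statement 1: Formalization: ¬P ↓ ¬Q

¬P = ¬T = F
¬Q = ¬F = T
¬P ↓ ¬Q = F ↓ T = F
So Statement 1 is false.

Statement 2: This is (¬P → (¬Q ∨ (¬Q ↓ P))) ⊕ P.

¬P = ¬T = F
¬Q = ¬F = T
¬Q = ¬F = T
¬Q ↓ P = T ↓ T = F
¬Q ∨ (¬Q ↓ P) = T ∨ F = T
¬P → (¬Q ∨ (¬Q ↓ P)) = F → T = T
(¬P → (¬Q ∨ (¬Q ↓ P))) ⊕ P = T ⊕ T = F
So Statement 2 is false.

Statement 3: In symbols: (P ↔ (¬Q ↔ ¬P)) ↔ ¬Q

¬Q = ¬F = T
¬P = ¬T = F
¬Q ↔ ¬P = T ↔ F = F
P ↔ (¬Q ↔ ¬P) = T ↔ F = F
¬Q = ¬F = T
(P ↔ (¬Q ↔ ¬P)) ↔ ¬Q = F ↔ T = F
So Statement 3 is false.

True statements: 0 (none).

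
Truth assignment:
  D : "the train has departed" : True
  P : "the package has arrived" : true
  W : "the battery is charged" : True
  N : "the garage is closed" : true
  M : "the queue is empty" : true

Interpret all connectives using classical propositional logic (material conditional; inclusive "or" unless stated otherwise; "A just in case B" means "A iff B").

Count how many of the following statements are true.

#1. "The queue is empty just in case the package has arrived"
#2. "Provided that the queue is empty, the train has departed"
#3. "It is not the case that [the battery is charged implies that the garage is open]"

#1: Formalization: M <-> P

M <-> P = T <-> T = T
So #1 is true.

#2: Parsed as M -> D

M -> D = T -> T = T
Hence #2 is true.

#3: Parsed as ~(W -> ~N)

~N = ~T = F
W -> ~N = T -> F = F
~(W -> ~N) = ~F = T
Hence #3 is true.

True statements: 3 (#1, #2, #3).

3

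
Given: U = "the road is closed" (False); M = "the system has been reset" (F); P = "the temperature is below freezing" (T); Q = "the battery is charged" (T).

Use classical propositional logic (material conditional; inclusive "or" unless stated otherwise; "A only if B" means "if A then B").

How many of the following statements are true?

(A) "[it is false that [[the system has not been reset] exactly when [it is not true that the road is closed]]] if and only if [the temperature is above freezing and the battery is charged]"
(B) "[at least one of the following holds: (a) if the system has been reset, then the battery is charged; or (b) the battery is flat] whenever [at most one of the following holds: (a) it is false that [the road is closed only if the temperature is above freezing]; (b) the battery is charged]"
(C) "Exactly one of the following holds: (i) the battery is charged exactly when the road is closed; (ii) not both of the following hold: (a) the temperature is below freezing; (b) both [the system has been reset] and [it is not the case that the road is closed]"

3

(A): This is ~(~M <-> ~U) <-> (~P & Q).

~M = ~F = T
~U = ~F = T
~M <-> ~U = T <-> T = T
~(~M <-> ~U) = ~T = F
~P = ~T = F
~P & Q = F & T = F
~(~M <-> ~U) <-> (~P & Q) = F <-> F = T
Hence (A) is true.

(B): In symbols: (~(U -> ~P) nand Q) -> ((M -> Q) | ~Q)

~P = ~T = F
U -> ~P = F -> F = T
~(U -> ~P) = ~T = F
~(U -> ~P) nand Q = F nand T = T
M -> Q = F -> T = T
~Q = ~T = F
(M -> Q) | ~Q = T | F = T
(~(U -> ~P) nand Q) -> ((M -> Q) | ~Q) = T -> T = T
So (B) is true.

(C): This is (Q <-> U) xor (P nand (M & ~U)).

Q <-> U = T <-> F = F
~U = ~F = T
M & ~U = F & T = F
P nand (M & ~U) = T nand F = T
(Q <-> U) xor (P nand (M & ~U)) = F xor T = T
Hence (C) is true.

3 of the 3 statements are true.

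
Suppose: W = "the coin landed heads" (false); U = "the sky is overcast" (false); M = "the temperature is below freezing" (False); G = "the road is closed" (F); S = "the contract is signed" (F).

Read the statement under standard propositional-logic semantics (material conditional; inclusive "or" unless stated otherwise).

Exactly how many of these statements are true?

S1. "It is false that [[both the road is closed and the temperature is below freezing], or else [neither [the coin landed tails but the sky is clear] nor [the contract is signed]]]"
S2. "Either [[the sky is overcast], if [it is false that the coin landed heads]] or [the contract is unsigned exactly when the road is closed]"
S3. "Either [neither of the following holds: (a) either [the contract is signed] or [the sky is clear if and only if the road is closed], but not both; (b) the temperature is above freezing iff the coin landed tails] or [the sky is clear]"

S1: Formalization: ~((G & M) | ((~W & ~U) nor S))

G & M = F & F = F
~W = ~F = T
~U = ~F = T
~W & ~U = T & T = T
(~W & ~U) nor S = T nor F = F
(G & M) | ((~W & ~U) nor S) = F | F = F
~((G & M) | ((~W & ~U) nor S)) = ~F = T
So S1 is true.

S2: This is (~W -> U) | (~S <-> G).

~W = ~F = T
~W -> U = T -> F = F
~S = ~F = T
~S <-> G = T <-> F = F
(~W -> U) | (~S <-> G) = F | F = F
Hence S2 is false.

S3: In symbols: ((S xor (~U <-> G)) nor (~M <-> ~W)) | ~U

~U = ~F = T
~U <-> G = T <-> F = F
S xor (~U <-> G) = F xor F = F
~M = ~F = T
~W = ~F = T
~M <-> ~W = T <-> T = T
(S xor (~U <-> G)) nor (~M <-> ~W) = F nor T = F
~U = ~F = T
((S xor (~U <-> G)) nor (~M <-> ~W)) | ~U = F | T = T
So S3 is true.

Count: 2.

2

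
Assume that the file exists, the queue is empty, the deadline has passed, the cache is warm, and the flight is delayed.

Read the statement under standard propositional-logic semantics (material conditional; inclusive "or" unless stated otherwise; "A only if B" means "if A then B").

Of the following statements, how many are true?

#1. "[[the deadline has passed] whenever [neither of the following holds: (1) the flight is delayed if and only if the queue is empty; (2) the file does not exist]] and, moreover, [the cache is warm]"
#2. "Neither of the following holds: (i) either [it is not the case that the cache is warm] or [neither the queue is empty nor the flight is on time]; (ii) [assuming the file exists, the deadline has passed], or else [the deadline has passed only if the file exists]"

Let U = "the flight is delayed" (True), Q = "the queue is empty" (True), P = "the file exists" (True), R = "the deadline has passed" (True), S = "the cache is warm" (True).

#1: Formalization: (((U iff Q) nor not P) -> R) and S

U iff Q = True iff True = True
not P = not True = False
(U iff Q) nor not P = True nor False = False
((U iff Q) nor not P) -> R = False -> True = True
(((U iff Q) nor not P) -> R) and S = True and True = True
Hence #1 is true.

#2: In symbols: (not S or (Q nor not U)) nor ((P -> R) or (R -> P))

not S = not True = False
not U = not True = False
Q nor not U = True nor False = False
not S or (Q nor not U) = False or False = False
P -> R = True -> True = True
R -> P = True -> True = True
(P -> R) or (R -> P) = True or True = True
(not S or (Q nor not U)) nor ((P -> R) or (R -> P)) = False nor True = False
Thus #2 is false.

1 of the 2 statements is true (#1).

1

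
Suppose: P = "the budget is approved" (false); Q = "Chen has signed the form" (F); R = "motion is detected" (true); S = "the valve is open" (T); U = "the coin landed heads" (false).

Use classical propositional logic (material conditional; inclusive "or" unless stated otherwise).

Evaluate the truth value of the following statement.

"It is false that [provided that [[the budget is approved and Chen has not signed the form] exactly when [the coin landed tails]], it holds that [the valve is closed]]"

The statement is false.

Values: P=F, Q=F, U=F, S=T.
This is ¬(((P ∧ ¬Q) ↔ ¬U) → ¬S).

¬Q = ¬F = T
P ∧ ¬Q = F ∧ T = F
¬U = ¬F = T
(P ∧ ¬Q) ↔ ¬U = F ↔ T = F
¬S = ¬T = F
((P ∧ ¬Q) ↔ ¬U) → ¬S = F → F = T
¬(((P ∧ ¬Q) ↔ ¬U) → ¬S) = ¬T = F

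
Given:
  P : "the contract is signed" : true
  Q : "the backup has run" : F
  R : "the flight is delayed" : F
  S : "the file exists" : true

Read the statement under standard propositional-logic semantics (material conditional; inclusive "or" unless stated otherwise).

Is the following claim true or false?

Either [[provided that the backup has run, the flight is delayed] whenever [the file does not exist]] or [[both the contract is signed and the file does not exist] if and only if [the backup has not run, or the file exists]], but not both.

In symbols: (¬S → (Q → R)) ⊕ ((P ∧ ¬S) ↔ (¬Q ∨ S))

¬S = ¬T = F
Q → R = F → F = T
¬S → (Q → R) = F → T = T
¬S = ¬T = F
P ∧ ¬S = T ∧ F = F
¬Q = ¬F = T
¬Q ∨ S = T ∨ T = T
(P ∧ ¬S) ↔ (¬Q ∨ S) = F ↔ T = F
(¬S → (Q → R)) ⊕ ((P ∧ ¬S) ↔ (¬Q ∨ S)) = T ⊕ F = T

True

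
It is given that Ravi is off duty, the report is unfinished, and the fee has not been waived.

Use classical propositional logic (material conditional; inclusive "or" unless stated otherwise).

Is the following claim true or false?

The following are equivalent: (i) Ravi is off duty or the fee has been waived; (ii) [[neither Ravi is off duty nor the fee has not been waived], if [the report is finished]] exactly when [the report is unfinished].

Let P = "Ravi is on call" (False), R = "the fee has been waived" (False), Q = "the report is finished" (False).
This is (not P or R) iff ((Q -> (not P nor not R)) iff not Q).

not P = not False = True
not P or R = True or False = True
not P = not False = True
not R = not False = True
not P nor not R = True nor True = False
Q -> (not P nor not R) = False -> False = True
not Q = not False = True
(Q -> (not P nor not R)) iff not Q = True iff True = True
(not P or R) iff ((Q -> (not P nor not R)) iff not Q) = True iff True = True

True.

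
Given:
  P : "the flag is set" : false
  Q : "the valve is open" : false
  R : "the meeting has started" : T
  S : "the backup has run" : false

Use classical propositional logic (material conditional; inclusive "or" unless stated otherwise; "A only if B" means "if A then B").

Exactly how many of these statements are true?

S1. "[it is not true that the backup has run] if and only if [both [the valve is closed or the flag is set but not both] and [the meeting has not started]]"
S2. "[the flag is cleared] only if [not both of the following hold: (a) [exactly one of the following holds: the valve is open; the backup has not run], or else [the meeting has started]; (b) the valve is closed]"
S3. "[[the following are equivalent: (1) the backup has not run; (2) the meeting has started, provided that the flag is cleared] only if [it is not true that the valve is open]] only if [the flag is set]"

0

S1: Formalization: ~S <-> ((~Q xor P) & ~R)

~S = ~F = T
~Q = ~F = T
~Q xor P = T xor F = T
~R = ~T = F
(~Q xor P) & ~R = T & F = F
~S <-> ((~Q xor P) & ~R) = T <-> F = F
Thus S1 is false.

S2: Parsed as ~P -> (((Q xor ~S) | R) nand ~Q)

~P = ~F = T
~S = ~F = T
Q xor ~S = F xor T = T
(Q xor ~S) | R = T | T = T
~Q = ~F = T
((Q xor ~S) | R) nand ~Q = T nand T = F
~P -> (((Q xor ~S) | R) nand ~Q) = T -> F = F
Hence S2 is false.

S3: Formalization: ((~S <-> (~P -> R)) -> ~Q) -> P

~S = ~F = T
~P = ~F = T
~P -> R = T -> T = T
~S <-> (~P -> R) = T <-> T = T
~Q = ~F = T
(~S <-> (~P -> R)) -> ~Q = T -> T = T
((~S <-> (~P -> R)) -> ~Q) -> P = T -> F = F
So S3 is false.

Count: 0.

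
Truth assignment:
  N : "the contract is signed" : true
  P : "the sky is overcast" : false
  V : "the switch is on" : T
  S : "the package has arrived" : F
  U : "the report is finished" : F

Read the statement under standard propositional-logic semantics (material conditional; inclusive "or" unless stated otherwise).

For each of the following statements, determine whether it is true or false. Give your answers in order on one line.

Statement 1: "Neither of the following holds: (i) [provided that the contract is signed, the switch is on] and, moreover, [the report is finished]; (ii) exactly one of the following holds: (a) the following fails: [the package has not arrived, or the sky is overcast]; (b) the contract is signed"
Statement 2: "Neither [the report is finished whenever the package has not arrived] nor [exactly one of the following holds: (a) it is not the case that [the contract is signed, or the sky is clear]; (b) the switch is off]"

Statement 1 false; Statement 2 true

Statement 1: This is ((N -> V) & U) nor (~(~S | P) xor N).

N -> V = T -> T = T
(N -> V) & U = T & F = F
~S = ~F = T
~S | P = T | F = T
~(~S | P) = ~T = F
~(~S | P) xor N = F xor T = T
((N -> V) & U) nor (~(~S | P) xor N) = F nor T = F
Thus Statement 1 is false.

Statement 2: In symbols: (~S -> U) nor (~(N | ~P) xor ~V)

~S = ~F = T
~S -> U = T -> F = F
~P = ~F = T
N | ~P = T | T = T
~(N | ~P) = ~T = F
~V = ~T = F
~(N | ~P) xor ~V = F xor F = F
(~S -> U) nor (~(N | ~P) xor ~V) = F nor F = T
So Statement 2 is true.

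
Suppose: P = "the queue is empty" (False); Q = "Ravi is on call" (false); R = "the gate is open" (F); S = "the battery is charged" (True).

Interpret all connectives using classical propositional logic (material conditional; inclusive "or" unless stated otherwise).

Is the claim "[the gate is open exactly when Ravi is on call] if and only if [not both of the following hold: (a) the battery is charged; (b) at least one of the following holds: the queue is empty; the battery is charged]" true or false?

Values: R=F, Q=F, S=T, P=F.
Parsed as (R <-> Q) <-> (S nand (P | S))

R <-> Q = F <-> F = T
P | S = F | T = T
S nand (P | S) = T nand T = F
(R <-> Q) <-> (S nand (P | S)) = T <-> F = F

The statement is false.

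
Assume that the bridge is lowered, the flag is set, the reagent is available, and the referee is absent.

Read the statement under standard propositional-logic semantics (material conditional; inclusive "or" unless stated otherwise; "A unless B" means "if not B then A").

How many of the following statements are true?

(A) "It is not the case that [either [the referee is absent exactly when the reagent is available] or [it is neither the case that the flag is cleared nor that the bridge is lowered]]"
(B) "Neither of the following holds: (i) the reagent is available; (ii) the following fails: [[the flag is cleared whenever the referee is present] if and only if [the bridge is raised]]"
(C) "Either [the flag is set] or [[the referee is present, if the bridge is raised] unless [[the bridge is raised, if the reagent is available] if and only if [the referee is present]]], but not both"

0

Let H = "the referee is present" (False), M = "the reagent is available" (True), W = "the flag is set" (True), G = "the bridge is raised" (False).

(A): In symbols: not ((not H iff M) or (not W nor not G))

not H = not False = True
not H iff M = True iff True = True
not W = not True = False
not G = not False = True
not W nor not G = False nor True = False
(not H iff M) or (not W nor not G) = True or False = True
not ((not H iff M) or (not W nor not G)) = not True = False
So (A) is false.

(B): This is M nor not ((H -> not W) iff G).

not W = not True = False
H -> not W = False -> False = True
(H -> not W) iff G = True iff False = False
not ((H -> not W) iff G) = not False = True
M nor not ((H -> not W) iff G) = True nor True = False
Thus (B) is false.

(C): In symbols: W xor ((G -> H) or ((M -> G) iff H))

G -> H = False -> False = True
M -> G = True -> False = False
(M -> G) iff H = False iff False = True
(G -> H) or ((M -> G) iff H) = True or True = True
W xor ((G -> H) or ((M -> G) iff H)) = True xor True = False
Hence (C) is false.

0 of the 3 statements are true (none).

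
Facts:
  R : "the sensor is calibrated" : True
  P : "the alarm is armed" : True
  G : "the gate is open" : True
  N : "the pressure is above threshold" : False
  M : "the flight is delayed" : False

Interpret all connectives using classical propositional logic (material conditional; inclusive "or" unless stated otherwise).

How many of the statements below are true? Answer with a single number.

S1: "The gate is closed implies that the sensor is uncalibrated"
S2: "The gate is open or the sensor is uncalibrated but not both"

S1: This is ¬G → ¬R.

¬G = ¬T = F
¬R = ¬T = F
¬G → ¬R = F → F = T
Hence S1 is true.

S2: This is G ⊕ ¬R.

¬R = ¬T = F
G ⊕ ¬R = T ⊕ F = T
Thus S2 is true.

Count: 2.

2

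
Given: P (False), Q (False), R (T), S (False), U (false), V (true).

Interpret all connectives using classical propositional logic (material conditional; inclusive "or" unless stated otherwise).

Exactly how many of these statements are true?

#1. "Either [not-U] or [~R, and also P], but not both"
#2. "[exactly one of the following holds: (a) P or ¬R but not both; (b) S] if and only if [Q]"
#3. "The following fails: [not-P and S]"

#1: Parsed as ¬U ⊕ (¬R ∧ P)

¬U = ¬F = T
¬R = ¬T = F
¬R ∧ P = F ∧ F = F
¬U ⊕ (¬R ∧ P) = T ⊕ F = T
So #1 is true.

#2: In symbols: ((P ⊕ ¬R) ⊕ S) ↔ Q

¬R = ¬T = F
P ⊕ ¬R = F ⊕ F = F
(P ⊕ ¬R) ⊕ S = F ⊕ F = F
((P ⊕ ¬R) ⊕ S) ↔ Q = F ↔ F = T
So #2 is true.

#3: Formalization: ¬(¬P ∧ S)

¬P = ¬F = T
¬P ∧ S = T ∧ F = F
¬(¬P ∧ S) = ¬F = T
Hence #3 is true.

Count: 3.

3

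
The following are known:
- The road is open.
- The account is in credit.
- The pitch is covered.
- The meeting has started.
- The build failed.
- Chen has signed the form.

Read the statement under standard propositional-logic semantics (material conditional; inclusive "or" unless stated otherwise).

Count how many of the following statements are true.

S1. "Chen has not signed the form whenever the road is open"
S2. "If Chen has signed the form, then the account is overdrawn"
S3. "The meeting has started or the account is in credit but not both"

Let R = "the road is closed" (F), W = "Chen has signed the form" (T), M = "the account is overdrawn" (F), K = "the meeting has started" (T).

S1: This is ¬R → ¬W.

¬R = ¬F = T
¬W = ¬T = F
¬R → ¬W = T → F = F
So S1 is false.

S2: This is W → M.

W → M = T → F = F
Hence S2 is false.

S3: This is K ⊕ ¬M.

¬M = ¬F = T
K ⊕ ¬M = T ⊕ T = F
Thus S3 is false.

Count: 0.

0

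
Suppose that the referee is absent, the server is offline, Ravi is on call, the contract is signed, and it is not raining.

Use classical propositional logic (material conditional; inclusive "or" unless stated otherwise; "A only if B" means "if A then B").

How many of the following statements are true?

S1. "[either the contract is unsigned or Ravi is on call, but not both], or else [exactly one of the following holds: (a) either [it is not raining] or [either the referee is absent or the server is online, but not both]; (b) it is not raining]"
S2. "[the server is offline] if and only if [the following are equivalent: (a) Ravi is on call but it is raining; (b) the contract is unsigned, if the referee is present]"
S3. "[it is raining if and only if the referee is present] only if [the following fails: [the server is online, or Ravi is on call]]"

Let S = "the contract is signed" (T), R = "Ravi is on call" (T), U = "it is raining" (F), P = "the referee is present" (F), Q = "the server is online" (F).

S1: Formalization: (~S xor R) | ((~U | (~P xor Q)) xor ~U)

~S = ~T = F
~S xor R = F xor T = T
~U = ~F = T
~P = ~F = T
~P xor Q = T xor F = T
~U | (~P xor Q) = T | T = T
~U = ~F = T
(~U | (~P xor Q)) xor ~U = T xor T = F
(~S xor R) | ((~U | (~P xor Q)) xor ~U) = T | F = T
So S1 is true.

S2: Formalization: ~Q <-> ((R & U) <-> (P -> ~S))

~Q = ~F = T
R & U = T & F = F
~S = ~T = F
P -> ~S = F -> F = T
(R & U) <-> (P -> ~S) = F <-> T = F
~Q <-> ((R & U) <-> (P -> ~S)) = T <-> F = F
Thus S2 is false.

S3: Parsed as (U <-> P) -> ~(Q | R)

U <-> P = F <-> F = T
Q | R = F | T = T
~(Q | R) = ~T = F
(U <-> P) -> ~(Q | R) = T -> F = F
Thus S3 is false.

Count: 1.

1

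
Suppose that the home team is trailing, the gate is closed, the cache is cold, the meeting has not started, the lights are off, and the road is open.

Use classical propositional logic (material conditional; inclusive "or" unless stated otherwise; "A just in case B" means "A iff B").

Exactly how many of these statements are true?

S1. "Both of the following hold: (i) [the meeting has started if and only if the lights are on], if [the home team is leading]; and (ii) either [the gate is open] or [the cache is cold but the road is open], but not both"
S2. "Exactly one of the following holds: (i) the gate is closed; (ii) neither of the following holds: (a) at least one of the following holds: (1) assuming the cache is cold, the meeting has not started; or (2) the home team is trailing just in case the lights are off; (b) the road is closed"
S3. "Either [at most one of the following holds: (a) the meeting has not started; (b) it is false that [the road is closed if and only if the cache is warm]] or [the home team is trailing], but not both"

2

Let P = "the home team is leading" (F), S = "the meeting has started" (F), U = "the lights are on" (F), Q = "the gate is open" (F), R = "the cache is warm" (F), V = "the road is closed" (F).

S1: Formalization: (P → (S ↔ U)) ∧ (Q ⊕ (¬R ∧ ¬V))

S ↔ U = F ↔ F = T
P → (S ↔ U) = F → T = T
¬R = ¬F = T
¬V = ¬F = T
¬R ∧ ¬V = T ∧ T = T
Q ⊕ (¬R ∧ ¬V) = F ⊕ T = T
(P → (S ↔ U)) ∧ (Q ⊕ (¬R ∧ ¬V)) = T ∧ T = T
Hence S1 is true.

S2: Parsed as ¬Q ⊕ (((¬R → ¬S) ∨ (¬P ↔ ¬U)) ↓ V)

¬Q = ¬F = T
¬R = ¬F = T
¬S = ¬F = T
¬R → ¬S = T → T = T
¬P = ¬F = T
¬U = ¬F = T
¬P ↔ ¬U = T ↔ T = T
(¬R → ¬S) ∨ (¬P ↔ ¬U) = T ∨ T = T
((¬R → ¬S) ∨ (¬P ↔ ¬U)) ↓ V = T ↓ F = F
¬Q ⊕ (((¬R → ¬S) ∨ (¬P ↔ ¬U)) ↓ V) = T ⊕ F = T
Thus S2 is true.

S3: In symbols: (¬S ↑ ¬(V ↔ R)) ⊕ ¬P

¬S = ¬F = T
V ↔ R = F ↔ F = T
¬(V ↔ R) = ¬T = F
¬S ↑ ¬(V ↔ R) = T ↑ F = T
¬P = ¬F = T
(¬S ↑ ¬(V ↔ R)) ⊕ ¬P = T ⊕ T = F
Hence S3 is false.

Count: 2.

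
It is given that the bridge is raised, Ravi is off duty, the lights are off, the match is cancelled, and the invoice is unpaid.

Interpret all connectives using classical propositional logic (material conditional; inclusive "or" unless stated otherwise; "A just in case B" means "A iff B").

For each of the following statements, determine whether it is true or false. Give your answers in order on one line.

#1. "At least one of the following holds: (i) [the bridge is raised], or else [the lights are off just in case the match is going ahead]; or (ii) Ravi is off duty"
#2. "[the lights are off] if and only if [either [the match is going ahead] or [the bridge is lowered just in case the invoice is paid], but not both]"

#1 T; #2 T

Let P = "the bridge is raised" (T), R = "the lights are on" (F), S = "the match is cancelled" (T), Q = "Ravi is on call" (F), U = "the invoice is paid" (F).

#1: This is (P | (~R <-> ~S)) | ~Q.

~R = ~F = T
~S = ~T = F
~R <-> ~S = T <-> F = F
P | (~R <-> ~S) = T | F = T
~Q = ~F = T
(P | (~R <-> ~S)) | ~Q = T | T = T
Hence #1 is true.

#2: This is ~R <-> (~S xor (~P <-> U)).

~R = ~F = T
~S = ~T = F
~P = ~T = F
~P <-> U = F <-> F = T
~S xor (~P <-> U) = F xor T = T
~R <-> (~S xor (~P <-> U)) = T <-> T = T
Hence #2 is true.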